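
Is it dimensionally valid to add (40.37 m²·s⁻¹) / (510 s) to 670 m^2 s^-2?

Reduce each to base SI dimensions:
  (40.37 m²·s⁻¹) / (510 s):  [m²·s⁻¹] / [s] = m²·s⁻²
  670 m^2 s^-2:  m²·s⁻²
Both are m²·s⁻², so they have the same dimensions and can be added.

Yes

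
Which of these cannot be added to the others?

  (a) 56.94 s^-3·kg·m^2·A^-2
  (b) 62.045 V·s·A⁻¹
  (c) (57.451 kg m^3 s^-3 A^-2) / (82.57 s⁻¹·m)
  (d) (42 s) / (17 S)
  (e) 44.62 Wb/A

Reduce each to base SI dimensions:
  (a) kg·m²·s⁻³·A⁻²
  (b) V·s·A⁻¹ = J·C⁻¹·s·A⁻¹ = kg·m²·s⁻²·A⁻²
  (c) [kg·m³·s⁻³·A⁻²] / [m·s⁻¹] = kg·m²·s⁻²·A⁻²
  (d) [s] / [kg⁻¹·m⁻²·s³·A²] = kg·m²·s⁻²·A⁻²
  (e) Wb·A⁻¹ = V·s·A⁻¹ = kg·m²·s⁻²·A⁻²
All reduce to kg·m²·s⁻²·A⁻² except (a), which is kg·m²·s⁻³·A⁻².

(a)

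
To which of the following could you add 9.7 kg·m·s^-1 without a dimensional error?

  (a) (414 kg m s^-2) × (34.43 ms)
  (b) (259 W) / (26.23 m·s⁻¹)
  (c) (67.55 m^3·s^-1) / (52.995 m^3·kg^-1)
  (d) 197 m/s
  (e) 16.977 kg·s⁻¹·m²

(a)

Reference: kg·m·s⁻¹.
Each option:
  (a) [kg·m·s⁻²] · [s] = kg·m·s⁻¹  ← same
  (b) [kg·m²·s⁻³] / [m·s⁻¹] = kg·m·s⁻²
  (c) [m³·s⁻¹] / [kg⁻¹·m³] = kg·s⁻¹
  (d) m·s⁻¹
  (e) kg·m²·s⁻¹
Only (a) matches kg·m·s⁻¹.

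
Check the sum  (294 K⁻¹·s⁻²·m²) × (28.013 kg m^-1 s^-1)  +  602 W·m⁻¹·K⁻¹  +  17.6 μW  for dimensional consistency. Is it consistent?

Dimensions:
  (294 K⁻¹·s⁻²·m²) × (28.013 kg m^-1 s^-1):  [m²·s⁻²·K⁻¹] · [kg·m⁻¹·s⁻¹] = kg·m·s⁻³·K⁻¹
  602 W·m⁻¹·K⁻¹:  W·m⁻¹·K⁻¹ = J·s⁻¹·m⁻¹·K⁻¹ = kg·m·s⁻³·K⁻¹
  17.6 μW:  W = J·s⁻¹ = kg·m²·s⁻³
The terms do not share a single dimension (kg·m²·s⁻³ vs kg·m·s⁻³·K⁻¹).

No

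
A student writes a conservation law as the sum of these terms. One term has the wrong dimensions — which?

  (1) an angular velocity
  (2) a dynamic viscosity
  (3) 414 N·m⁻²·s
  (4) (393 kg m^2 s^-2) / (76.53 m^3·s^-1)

Work out the base dimensions of each:
  (1) [angular velocity] = s⁻¹
  (2) [dynamic viscosity] = kg·m⁻¹·s⁻¹
  (3) N·s·m⁻² = kg·m·s⁻²·s·m⁻² = kg·m⁻¹·s⁻¹
  (4) [kg·m²·s⁻²] / [m³·s⁻¹] = kg·m⁻¹·s⁻¹
All reduce to kg·m⁻¹·s⁻¹ except (1), which is s⁻¹.

(1)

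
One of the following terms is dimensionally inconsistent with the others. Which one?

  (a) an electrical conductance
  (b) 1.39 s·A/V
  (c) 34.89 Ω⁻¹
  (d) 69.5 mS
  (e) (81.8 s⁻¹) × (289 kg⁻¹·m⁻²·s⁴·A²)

(b)

Work out the base dimensions of each:
  (a) [electrical conductance] = kg⁻¹·m⁻²·s³·A²
  (b) A·s·V⁻¹ = A·s·(J·C⁻¹)⁻¹ = kg⁻¹·m⁻²·s⁴·A²
  (c) Ω⁻¹ = (V·A⁻¹)⁻¹ = kg⁻¹·m⁻²·s³·A²
  (d) S = Ω⁻¹ = kg⁻¹·m⁻²·s³·A²
  (e) [s⁻¹] · [kg⁻¹·m⁻²·s⁴·A²] = kg⁻¹·m⁻²·s³·A²
All reduce to kg⁻¹·m⁻²·s³·A² except (b), which is kg⁻¹·m⁻²·s⁴·A².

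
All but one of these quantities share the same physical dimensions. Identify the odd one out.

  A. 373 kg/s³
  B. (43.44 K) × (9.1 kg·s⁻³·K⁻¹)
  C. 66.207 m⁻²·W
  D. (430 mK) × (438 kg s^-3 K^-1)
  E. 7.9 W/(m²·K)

E.

Reduce each to base SI dimensions:
  A. kg·s⁻³
  B. [K] · [kg·s⁻³·K⁻¹] = kg·s⁻³
  C. W·m⁻² = J·s⁻¹·m⁻² = kg·s⁻³
  D. [K] · [kg·s⁻³·K⁻¹] = kg·s⁻³
  E. W·m⁻²·K⁻¹ = J·s⁻¹·m⁻²·K⁻¹ = kg·s⁻³·K⁻¹
All reduce to kg·s⁻³ except E., which is kg·s⁻³·K⁻¹.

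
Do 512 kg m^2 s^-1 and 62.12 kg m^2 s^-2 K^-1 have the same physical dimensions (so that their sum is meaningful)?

In SI base units:
  512 kg m^2 s^-1:  kg·m²·s⁻¹
  62.12 kg m^2 s^-2 K^-1:  kg·m²·s⁻²·K⁻¹
kg·m²·s⁻¹ ≠ kg·m²·s⁻²·K⁻¹, so they cannot be added.

No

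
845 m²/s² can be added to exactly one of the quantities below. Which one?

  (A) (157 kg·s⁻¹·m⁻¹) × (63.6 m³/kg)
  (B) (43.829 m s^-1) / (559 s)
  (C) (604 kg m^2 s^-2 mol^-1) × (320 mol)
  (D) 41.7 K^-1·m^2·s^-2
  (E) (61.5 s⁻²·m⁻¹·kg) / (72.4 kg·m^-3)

(E)

Reference: m²·s⁻².
Each option:
  (A) [kg·m⁻¹·s⁻¹] · [kg⁻¹·m³] = m²·s⁻¹
  (B) [m·s⁻¹] / [s] = m·s⁻²
  (C) [kg·m²·s⁻²·mol⁻¹] · [mol] = kg·m²·s⁻²
  (D) m²·s⁻²·K⁻¹
  (E) [kg·m⁻¹·s⁻²] / [kg·m⁻³] = m²·s⁻²  ← same
Only (E) matches m²·s⁻².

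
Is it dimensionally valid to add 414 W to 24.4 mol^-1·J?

Dimensions:
  414 W:  W = J·s⁻¹ = kg·m²·s⁻³
  24.4 mol^-1·J:  J·mol⁻¹ = N·m·mol⁻¹ = kg·m²·s⁻²·mol⁻¹
kg·m²·s⁻³ ≠ kg·m²·s⁻²·mol⁻¹, so they cannot be added.

No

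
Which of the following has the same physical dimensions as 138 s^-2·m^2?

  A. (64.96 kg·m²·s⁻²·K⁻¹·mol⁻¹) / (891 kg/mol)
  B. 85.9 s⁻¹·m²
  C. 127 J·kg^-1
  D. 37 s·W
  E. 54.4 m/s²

C.

Reference: m²·s⁻².
Each option:
  A. [kg·m²·s⁻²·K⁻¹·mol⁻¹] / [kg·mol⁻¹] = m²·s⁻²·K⁻¹
  B. m²·s⁻¹
  C. J·kg⁻¹ = N·m·kg⁻¹ = m²·s⁻²  ← same
  D. W·s = J·s⁻¹·s = kg·m²·s⁻²
  E. m·s⁻²
Only C. matches m²·s⁻².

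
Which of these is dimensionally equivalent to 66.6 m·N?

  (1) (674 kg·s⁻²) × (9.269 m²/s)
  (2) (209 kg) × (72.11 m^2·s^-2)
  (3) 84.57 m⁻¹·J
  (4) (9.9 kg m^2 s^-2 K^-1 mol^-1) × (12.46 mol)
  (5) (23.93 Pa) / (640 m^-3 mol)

(2)

Reference: N·m = kg·m·s⁻²·m = kg·m²·s⁻².
Each option:
  (1) [kg·s⁻²] · [m²·s⁻¹] = kg·m²·s⁻³
  (2) [kg] · [m²·s⁻²] = kg·m²·s⁻²  ← same
  (3) J·m⁻¹ = N·m·m⁻¹ = kg·m·s⁻²
  (4) [kg·m²·s⁻²·K⁻¹·mol⁻¹] · [mol] = kg·m²·s⁻²·K⁻¹
  (5) [kg·m⁻¹·s⁻²] / [m⁻³·mol] = kg·m²·s⁻²·mol⁻¹
Only (2) matches kg·m²·s⁻².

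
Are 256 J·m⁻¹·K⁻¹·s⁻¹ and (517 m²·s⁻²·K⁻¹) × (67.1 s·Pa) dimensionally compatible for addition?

Yes

Dimensions:
  256 J·m⁻¹·K⁻¹·s⁻¹:  J·s⁻¹·m⁻¹·K⁻¹ = N·m·s⁻¹·m⁻¹·K⁻¹ = kg·m·s⁻³·K⁻¹
  (517 m²·s⁻²·K⁻¹) × (67.1 s·Pa):  [m²·s⁻²·K⁻¹] · [kg·m⁻¹·s⁻¹] = kg·m·s⁻³·K⁻¹
Both are kg·m·s⁻³·K⁻¹, so they have the same dimensions and can be added.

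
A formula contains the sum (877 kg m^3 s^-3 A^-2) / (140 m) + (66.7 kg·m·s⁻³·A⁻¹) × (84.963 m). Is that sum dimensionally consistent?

No

Dimensions:
  (877 kg m^3 s^-3 A^-2) / (140 m):  [kg·m³·s⁻³·A⁻²] / [m] = kg·m²·s⁻³·A⁻²
  (66.7 kg·m·s⁻³·A⁻¹) × (84.963 m):  [kg·m·s⁻³·A⁻¹] · [m] = kg·m²·s⁻³·A⁻¹
kg·m²·s⁻³·A⁻² ≠ kg·m²·s⁻³·A⁻¹, so they cannot be added.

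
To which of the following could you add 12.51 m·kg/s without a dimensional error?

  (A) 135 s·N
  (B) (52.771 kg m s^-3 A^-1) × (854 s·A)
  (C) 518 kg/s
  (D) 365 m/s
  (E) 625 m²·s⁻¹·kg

Reference: kg·m·s⁻¹.
Each option:
  (A) N·s = kg·m·s⁻²·s = kg·m·s⁻¹  ← same
  (B) [kg·m·s⁻³·A⁻¹] · [s·A] = kg·m·s⁻²
  (C) kg·s⁻¹
  (D) m·s⁻¹
  (E) kg·m²·s⁻¹
Only (A) matches kg·m·s⁻¹.

(A)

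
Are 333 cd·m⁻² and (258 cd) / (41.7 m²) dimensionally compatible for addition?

Yes

In SI base units:
  333 cd·m⁻²:  cd·m⁻² = m⁻²·cd
  (258 cd) / (41.7 m²):  [cd] / [m²] = m⁻²·cd
Both are m⁻²·cd, so they have the same dimensions and can be added.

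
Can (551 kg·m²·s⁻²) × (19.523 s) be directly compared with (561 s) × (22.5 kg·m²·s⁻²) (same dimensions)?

Yes

Work out the base dimensions of each:
  (551 kg·m²·s⁻²) × (19.523 s):  [kg·m²·s⁻²] · [s] = kg·m²·s⁻¹
  (561 s) × (22.5 kg·m²·s⁻²):  [s] · [kg·m²·s⁻²] = kg·m²·s⁻¹
Both are kg·m²·s⁻¹, so they have the same dimensions and can be added.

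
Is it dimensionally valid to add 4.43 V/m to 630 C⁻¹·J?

No

In SI base units:
  4.43 V/m:  V·m⁻¹ = J·C⁻¹·m⁻¹ = kg·m·s⁻³·A⁻¹
  630 C⁻¹·J:  J·C⁻¹ = N·m·(s·A)⁻¹ = kg·m²·s⁻³·A⁻¹
kg·m·s⁻³·A⁻¹ ≠ kg·m²·s⁻³·A⁻¹, so they cannot be added.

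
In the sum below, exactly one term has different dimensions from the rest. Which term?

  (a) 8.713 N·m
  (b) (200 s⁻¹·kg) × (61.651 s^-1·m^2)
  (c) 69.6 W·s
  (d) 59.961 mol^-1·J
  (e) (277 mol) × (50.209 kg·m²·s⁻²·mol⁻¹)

Dimensions:
  (a) N·m = kg·m·s⁻²·m = kg·m²·s⁻²
  (b) [kg·s⁻¹] · [m²·s⁻¹] = kg·m²·s⁻²
  (c) W·s = J·s⁻¹·s = kg·m²·s⁻²
  (d) J·mol⁻¹ = N·m·mol⁻¹ = kg·m²·s⁻²·mol⁻¹
  (e) [mol] · [kg·m²·s⁻²·mol⁻¹] = kg·m²·s⁻²
All reduce to kg·m²·s⁻² except (d), which is kg·m²·s⁻²·mol⁻¹.

(d)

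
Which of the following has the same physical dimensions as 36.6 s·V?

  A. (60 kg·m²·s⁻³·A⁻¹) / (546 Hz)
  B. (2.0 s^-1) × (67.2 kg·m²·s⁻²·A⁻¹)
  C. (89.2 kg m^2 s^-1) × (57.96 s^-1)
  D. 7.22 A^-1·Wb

Reference: V·s = J·C⁻¹·s = kg·m²·s⁻²·A⁻¹.
Each option:
  A. [kg·m²·s⁻³·A⁻¹] / [s⁻¹] = kg·m²·s⁻²·A⁻¹  ← same
  B. [s⁻¹] · [kg·m²·s⁻²·A⁻¹] = kg·m²·s⁻³·A⁻¹
  C. [kg·m²·s⁻¹] · [s⁻¹] = kg·m²·s⁻²
  D. Wb·A⁻¹ = V·s·A⁻¹ = kg·m²·s⁻²·A⁻²
Only A. matches kg·m²·s⁻²·A⁻¹.

A.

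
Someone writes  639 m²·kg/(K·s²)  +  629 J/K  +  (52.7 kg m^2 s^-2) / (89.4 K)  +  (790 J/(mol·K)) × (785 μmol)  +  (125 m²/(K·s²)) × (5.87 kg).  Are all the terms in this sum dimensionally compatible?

Yes

Reduce each to base SI dimensions:
  639 m²·kg/(K·s²):  kg·m²·s⁻²·K⁻¹
  629 J/K:  J·K⁻¹ = N·m·K⁻¹ = kg·m²·s⁻²·K⁻¹
  (52.7 kg m^2 s^-2) / (89.4 K):  [kg·m²·s⁻²] / [K] = kg·m²·s⁻²·K⁻¹
  (790 J/(mol·K)) × (785 μmol):  [kg·m²·s⁻²·K⁻¹·mol⁻¹] · [mol] = kg·m²·s⁻²·K⁻¹
  (125 m²/(K·s²)) × (5.87 kg):  [m²·s⁻²·K⁻¹] · [kg] = kg·m²·s⁻²·K⁻¹
Every term reduces to kg·m²·s⁻²·K⁻¹.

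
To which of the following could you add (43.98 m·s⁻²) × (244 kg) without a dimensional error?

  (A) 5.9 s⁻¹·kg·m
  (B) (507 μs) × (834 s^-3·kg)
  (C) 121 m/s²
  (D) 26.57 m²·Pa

(D)

Reference: [m·s⁻²] · [kg] = kg·m·s⁻².
Each option:
  (A) kg·m·s⁻¹
  (B) [s] · [kg·s⁻³] = kg·s⁻²
  (C) m·s⁻²
  (D) Pa·m² = N·m⁻²·m² = kg·m·s⁻²  ← same
Only (D) matches kg·m·s⁻².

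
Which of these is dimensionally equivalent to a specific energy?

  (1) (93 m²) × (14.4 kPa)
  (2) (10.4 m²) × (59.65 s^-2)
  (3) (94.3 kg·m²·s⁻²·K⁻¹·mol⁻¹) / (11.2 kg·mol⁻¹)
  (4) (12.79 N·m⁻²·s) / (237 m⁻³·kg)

(2)

Reference: [specific energy] = m²·s⁻².
Each option:
  (1) [m²] · [kg·m⁻¹·s⁻²] = kg·m·s⁻²
  (2) [m²] · [s⁻²] = m²·s⁻²  ← same
  (3) [kg·m²·s⁻²·K⁻¹·mol⁻¹] / [kg·mol⁻¹] = m²·s⁻²·K⁻¹
  (4) [kg·m⁻¹·s⁻¹] / [kg·m⁻³] = m²·s⁻¹
Only (2) matches m²·s⁻².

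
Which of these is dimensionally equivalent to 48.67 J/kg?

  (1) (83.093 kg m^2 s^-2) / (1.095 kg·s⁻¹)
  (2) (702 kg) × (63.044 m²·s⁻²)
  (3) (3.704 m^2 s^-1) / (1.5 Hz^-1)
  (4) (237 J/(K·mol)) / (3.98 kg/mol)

(3)

Reference: J·kg⁻¹ = N·m·kg⁻¹ = m²·s⁻².
Each option:
  (1) [kg·m²·s⁻²] / [kg·s⁻¹] = m²·s⁻¹
  (2) [kg] · [m²·s⁻²] = kg·m²·s⁻²
  (3) [m²·s⁻¹] / [s] = m²·s⁻²  ← same
  (4) [kg·m²·s⁻²·K⁻¹·mol⁻¹] / [kg·mol⁻¹] = m²·s⁻²·K⁻¹
Only (3) matches m²·s⁻².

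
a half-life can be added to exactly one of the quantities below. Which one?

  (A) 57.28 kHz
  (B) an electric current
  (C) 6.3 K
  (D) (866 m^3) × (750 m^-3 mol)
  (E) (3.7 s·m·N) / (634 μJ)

Reference: [half-life] = s.
Each option:
  (A) Hz = s⁻¹
  (B) [electric current] = A
  (C) K
  (D) [m³] · [m⁻³·mol] = mol
  (E) [kg·m²·s⁻¹] / [kg·m²·s⁻²] = s  ← same
Only (E) matches s.

(E)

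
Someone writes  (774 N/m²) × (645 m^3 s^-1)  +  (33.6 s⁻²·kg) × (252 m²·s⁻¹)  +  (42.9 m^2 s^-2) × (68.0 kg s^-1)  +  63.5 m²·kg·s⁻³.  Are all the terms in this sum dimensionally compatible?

Reduce each to base SI dimensions:
  (774 N/m²) × (645 m^3 s^-1):  [kg·m⁻¹·s⁻²] · [m³·s⁻¹] = kg·m²·s⁻³
  (33.6 s⁻²·kg) × (252 m²·s⁻¹):  [kg·s⁻²] · [m²·s⁻¹] = kg·m²·s⁻³
  (42.9 m^2 s^-2) × (68.0 kg s^-1):  [m²·s⁻²] · [kg·s⁻¹] = kg·m²·s⁻³
  63.5 m²·kg·s⁻³:  kg·m²·s⁻³
Every term reduces to kg·m²·s⁻³.

Yes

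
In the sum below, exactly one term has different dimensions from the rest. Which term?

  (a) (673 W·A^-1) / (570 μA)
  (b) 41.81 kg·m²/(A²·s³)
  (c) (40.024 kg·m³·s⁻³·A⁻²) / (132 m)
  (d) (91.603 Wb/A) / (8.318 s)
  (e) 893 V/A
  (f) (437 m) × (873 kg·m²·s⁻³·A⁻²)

(f)

Dimensions:
  (a) [kg·m²·s⁻³·A⁻¹] / [A] = kg·m²·s⁻³·A⁻²
  (b) kg·m²·s⁻³·A⁻²
  (c) [kg·m³·s⁻³·A⁻²] / [m] = kg·m²·s⁻³·A⁻²
  (d) [kg·m²·s⁻²·A⁻²] / [s] = kg·m²·s⁻³·A⁻²
  (e) V·A⁻¹ = J·C⁻¹·A⁻¹ = kg·m²·s⁻³·A⁻²
  (f) [m] · [kg·m²·s⁻³·A⁻²] = kg·m³·s⁻³·A⁻²
All reduce to kg·m²·s⁻³·A⁻² except (f), which is kg·m³·s⁻³·A⁻².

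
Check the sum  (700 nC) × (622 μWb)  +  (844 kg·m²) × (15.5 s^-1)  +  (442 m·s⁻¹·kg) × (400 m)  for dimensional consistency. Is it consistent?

Yes

Reduce each to base SI dimensions:
  (700 nC) × (622 μWb):  [s·A] · [kg·m²·s⁻²·A⁻¹] = kg·m²·s⁻¹
  (844 kg·m²) × (15.5 s^-1):  [kg·m²] · [s⁻¹] = kg·m²·s⁻¹
  (442 m·s⁻¹·kg) × (400 m):  [kg·m·s⁻¹] · [m] = kg·m²·s⁻¹
Every term reduces to kg·m²·s⁻¹.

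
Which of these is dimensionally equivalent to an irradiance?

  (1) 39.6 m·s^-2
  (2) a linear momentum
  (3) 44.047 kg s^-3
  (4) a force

(3)

Reference: [irradiance] = kg·s⁻³.
Each option:
  (1) m·s⁻²
  (2) [linear momentum] = kg·m·s⁻¹
  (3) kg·s⁻³  ← same
  (4) [force] = kg·m·s⁻²
Only (3) matches kg·s⁻³.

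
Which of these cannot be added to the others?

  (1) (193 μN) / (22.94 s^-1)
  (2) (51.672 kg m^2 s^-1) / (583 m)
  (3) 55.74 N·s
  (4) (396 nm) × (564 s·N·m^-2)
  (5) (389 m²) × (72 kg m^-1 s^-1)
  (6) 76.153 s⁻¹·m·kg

(4)

In SI base units:
  (1) [kg·m·s⁻²] / [s⁻¹] = kg·m·s⁻¹
  (2) [kg·m²·s⁻¹] / [m] = kg·m·s⁻¹
  (3) N·s = kg·m·s⁻²·s = kg·m·s⁻¹
  (4) [m] · [kg·m⁻¹·s⁻¹] = kg·s⁻¹
  (5) [m²] · [kg·m⁻¹·s⁻¹] = kg·m·s⁻¹
  (6) kg·m·s⁻¹
All reduce to kg·m·s⁻¹ except (4), which is kg·s⁻¹.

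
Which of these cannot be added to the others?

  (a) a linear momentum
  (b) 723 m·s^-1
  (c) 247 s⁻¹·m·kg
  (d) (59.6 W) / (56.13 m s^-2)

Dimensions:
  (a) [linear momentum] = kg·m·s⁻¹
  (b) m·s⁻¹
  (c) kg·m·s⁻¹
  (d) [kg·m²·s⁻³] / [m·s⁻²] = kg·m·s⁻¹
All reduce to kg·m·s⁻¹ except (b), which is m·s⁻¹.

(b)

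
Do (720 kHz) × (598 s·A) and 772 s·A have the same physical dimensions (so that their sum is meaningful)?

Expand each in SI base units:
  (720 kHz) × (598 s·A):  [s⁻¹] · [s·A] = A
  772 s·A:  A·s = s·A
A ≠ s·A, so they cannot be added.

No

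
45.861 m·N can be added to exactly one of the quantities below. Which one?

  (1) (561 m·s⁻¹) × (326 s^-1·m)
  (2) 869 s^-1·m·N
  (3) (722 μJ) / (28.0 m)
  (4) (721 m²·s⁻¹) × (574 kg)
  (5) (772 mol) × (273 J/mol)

Reference: N·m = kg·m·s⁻²·m = kg·m²·s⁻².
Each option:
  (1) [m·s⁻¹] · [m·s⁻¹] = m²·s⁻²
  (2) N·m·s⁻¹ = kg·m·s⁻²·m·s⁻¹ = kg·m²·s⁻³
  (3) [kg·m²·s⁻²] / [m] = kg·m·s⁻²
  (4) [m²·s⁻¹] · [kg] = kg·m²·s⁻¹
  (5) [mol] · [kg·m²·s⁻²·mol⁻¹] = kg·m²·s⁻²  ← same
Only (5) matches kg·m²·s⁻².

(5)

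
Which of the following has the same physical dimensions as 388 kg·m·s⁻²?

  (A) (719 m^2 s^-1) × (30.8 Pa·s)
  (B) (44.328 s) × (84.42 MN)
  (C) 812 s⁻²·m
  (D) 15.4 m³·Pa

(A)

Reference: kg·m·s⁻².
Each option:
  (A) [m²·s⁻¹] · [kg·m⁻¹·s⁻¹] = kg·m·s⁻²  ← same
  (B) [s] · [kg·m·s⁻²] = kg·m·s⁻¹
  (C) m·s⁻²
  (D) Pa·m³ = N·m⁻²·m³ = kg·m²·s⁻²
Only (A) matches kg·m·s⁻².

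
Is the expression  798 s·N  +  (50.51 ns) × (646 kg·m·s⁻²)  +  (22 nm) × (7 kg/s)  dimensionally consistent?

Yes

Dimensions:
  798 s·N:  N·s = kg·m·s⁻²·s = kg·m·s⁻¹
  (50.51 ns) × (646 kg·m·s⁻²):  [s] · [kg·m·s⁻²] = kg·m·s⁻¹
  (22 nm) × (7 kg/s):  [m] · [kg·s⁻¹] = kg·m·s⁻¹
Every term reduces to kg·m·s⁻¹.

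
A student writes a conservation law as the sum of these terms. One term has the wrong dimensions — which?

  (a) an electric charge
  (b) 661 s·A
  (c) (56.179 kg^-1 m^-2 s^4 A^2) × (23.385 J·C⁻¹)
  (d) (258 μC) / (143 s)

Reduce each to base SI dimensions:
  (a) [electric charge] = s·A
  (b) A·s = s·A
  (c) [kg⁻¹·m⁻²·s⁴·A²] · [kg·m²·s⁻³·A⁻¹] = s·A
  (d) [s·A] / [s] = A
All reduce to s·A except (d), which is A.

(d)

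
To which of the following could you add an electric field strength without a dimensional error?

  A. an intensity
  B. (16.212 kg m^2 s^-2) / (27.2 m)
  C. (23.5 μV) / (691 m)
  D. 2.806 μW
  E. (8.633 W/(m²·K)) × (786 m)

Reference: [electric field strength] = kg·m·s⁻³·A⁻¹.
Each option:
  A. [intensity] = kg·s⁻³
  B. [kg·m²·s⁻²] / [m] = kg·m·s⁻²
  C. [kg·m²·s⁻³·A⁻¹] / [m] = kg·m·s⁻³·A⁻¹  ← same
  D. W = J·s⁻¹ = kg·m²·s⁻³
  E. [kg·s⁻³·K⁻¹] · [m] = kg·m·s⁻³·K⁻¹
Only C. matches kg·m·s⁻³·A⁻¹.

C.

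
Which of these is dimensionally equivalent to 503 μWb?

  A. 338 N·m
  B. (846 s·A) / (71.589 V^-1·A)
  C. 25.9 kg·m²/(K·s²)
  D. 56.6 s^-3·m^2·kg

B.

Reference: Wb = V·s = kg·m²·s⁻²·A⁻¹.
Each option:
  A. N·m = kg·m·s⁻²·m = kg·m²·s⁻²
  B. [s·A] / [kg⁻¹·m⁻²·s³·A²] = kg·m²·s⁻²·A⁻¹  ← same
  C. kg·m²·s⁻²·K⁻¹
  D. kg·m²·s⁻³
Only B. matches kg·m²·s⁻²·A⁻¹.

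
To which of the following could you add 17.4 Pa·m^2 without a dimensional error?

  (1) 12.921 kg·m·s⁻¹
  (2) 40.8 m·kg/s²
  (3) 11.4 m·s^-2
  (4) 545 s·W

(2)

Reference: Pa·m² = N·m⁻²·m² = kg·m·s⁻².
Each option:
  (1) kg·m·s⁻¹
  (2) kg·m·s⁻²  ← same
  (3) m·s⁻²
  (4) W·s = J·s⁻¹·s = kg·m²·s⁻²
Only (2) matches kg·m·s⁻².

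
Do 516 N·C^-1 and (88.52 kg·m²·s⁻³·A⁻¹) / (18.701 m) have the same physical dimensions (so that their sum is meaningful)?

Yes

Work out the base dimensions of each:
  516 N·C^-1:  N·C⁻¹ = kg·m·s⁻²·(s·A)⁻¹ = kg·m·s⁻³·A⁻¹
  (88.52 kg·m²·s⁻³·A⁻¹) / (18.701 m):  [kg·m²·s⁻³·A⁻¹] / [m] = kg·m·s⁻³·A⁻¹
Both are kg·m·s⁻³·A⁻¹, so they have the same dimensions and can be added.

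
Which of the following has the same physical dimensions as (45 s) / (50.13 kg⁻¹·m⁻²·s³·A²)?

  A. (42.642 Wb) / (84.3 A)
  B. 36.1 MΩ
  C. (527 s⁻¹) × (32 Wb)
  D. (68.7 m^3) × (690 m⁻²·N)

Reference: [s] / [kg⁻¹·m⁻²·s³·A²] = kg·m²·s⁻²·A⁻².
Each option:
  A. [kg·m²·s⁻²·A⁻¹] / [A] = kg·m²·s⁻²·A⁻²  ← same
  B. Ω = V·A⁻¹ = kg·m²·s⁻³·A⁻²
  C. [s⁻¹] · [kg·m²·s⁻²·A⁻¹] = kg·m²·s⁻³·A⁻¹
  D. [m³] · [kg·m⁻¹·s⁻²] = kg·m²·s⁻²
Only A. matches kg·m²·s⁻²·A⁻².

A.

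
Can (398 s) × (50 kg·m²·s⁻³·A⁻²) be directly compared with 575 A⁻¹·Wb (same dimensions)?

Work out the base dimensions of each:
  (398 s) × (50 kg·m²·s⁻³·A⁻²):  [s] · [kg·m²·s⁻³·A⁻²] = kg·m²·s⁻²·A⁻²
  575 A⁻¹·Wb:  Wb·A⁻¹ = V·s·A⁻¹ = kg·m²·s⁻²·A⁻²
Both are kg·m²·s⁻²·A⁻², so they have the same dimensions and can be added.

Yes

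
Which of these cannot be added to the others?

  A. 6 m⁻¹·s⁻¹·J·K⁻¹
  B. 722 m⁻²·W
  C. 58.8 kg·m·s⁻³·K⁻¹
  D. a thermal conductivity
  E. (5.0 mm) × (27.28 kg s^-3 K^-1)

In SI base units:
  A. J·s⁻¹·m⁻¹·K⁻¹ = N·m·s⁻¹·m⁻¹·K⁻¹ = kg·m·s⁻³·K⁻¹
  B. W·m⁻² = J·s⁻¹·m⁻² = kg·s⁻³
  C. kg·m·s⁻³·K⁻¹
  D. [thermal conductivity] = kg·m·s⁻³·K⁻¹
  E. [m] · [kg·s⁻³·K⁻¹] = kg·m·s⁻³·K⁻¹
All reduce to kg·m·s⁻³·K⁻¹ except B., which is kg·s⁻³.

B.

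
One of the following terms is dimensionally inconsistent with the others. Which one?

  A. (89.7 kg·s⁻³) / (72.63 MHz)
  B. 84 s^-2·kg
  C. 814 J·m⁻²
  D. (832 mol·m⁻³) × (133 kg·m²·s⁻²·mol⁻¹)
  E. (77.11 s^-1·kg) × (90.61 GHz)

Expand each in SI base units:
  A. [kg·s⁻³] / [s⁻¹] = kg·s⁻²
  B. kg·s⁻²
  C. J·m⁻² = N·m·m⁻² = kg·s⁻²
  D. [m⁻³·mol] · [kg·m²·s⁻²·mol⁻¹] = kg·m⁻¹·s⁻²
  E. [kg·s⁻¹] · [s⁻¹] = kg·s⁻²
All reduce to kg·s⁻² except D., which is kg·m⁻¹·s⁻².

D.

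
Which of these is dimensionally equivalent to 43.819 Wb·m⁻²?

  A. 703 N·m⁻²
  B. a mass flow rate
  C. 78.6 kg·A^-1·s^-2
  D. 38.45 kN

C.

Reference: Wb·m⁻² = V·s·m⁻² = kg·s⁻²·A⁻¹.
Each option:
  A. N·m⁻² = kg·m·s⁻²·m⁻² = kg·m⁻¹·s⁻²
  B. [mass flow rate] = kg·s⁻¹
  C. kg·s⁻²·A⁻¹  ← same
  D. N = kg·m·s⁻²
Only C. matches kg·s⁻²·A⁻¹.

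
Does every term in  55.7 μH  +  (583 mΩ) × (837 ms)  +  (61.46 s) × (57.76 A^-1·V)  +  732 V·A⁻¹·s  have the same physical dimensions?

Work out the base dimensions of each:
  55.7 μH:  H = V·s·A⁻¹ = kg·m²·s⁻²·A⁻²
  (583 mΩ) × (837 ms):  [kg·m²·s⁻³·A⁻²] · [s] = kg·m²·s⁻²·A⁻²
  (61.46 s) × (57.76 A^-1·V):  [s] · [kg·m²·s⁻³·A⁻²] = kg·m²·s⁻²·A⁻²
  732 V·A⁻¹·s:  V·s·A⁻¹ = J·C⁻¹·s·A⁻¹ = kg·m²·s⁻²·A⁻²
Every term reduces to kg·m²·s⁻²·A⁻².

Yes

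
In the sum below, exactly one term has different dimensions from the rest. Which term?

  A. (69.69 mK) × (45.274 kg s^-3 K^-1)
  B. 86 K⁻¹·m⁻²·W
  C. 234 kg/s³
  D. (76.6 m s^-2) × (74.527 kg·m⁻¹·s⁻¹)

Work out the base dimensions of each:
  A. [K] · [kg·s⁻³·K⁻¹] = kg·s⁻³
  B. W·m⁻²·K⁻¹ = J·s⁻¹·m⁻²·K⁻¹ = kg·s⁻³·K⁻¹
  C. kg·s⁻³
  D. [m·s⁻²] · [kg·m⁻¹·s⁻¹] = kg·s⁻³
All reduce to kg·s⁻³ except B., which is kg·s⁻³·K⁻¹.

B.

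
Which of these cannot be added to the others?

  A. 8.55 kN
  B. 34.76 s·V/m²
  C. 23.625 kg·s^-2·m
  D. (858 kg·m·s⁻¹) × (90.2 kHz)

B.

Dimensions:
  A. N = kg·m·s⁻²
  B. V·s·m⁻² = J·C⁻¹·s·m⁻² = kg·s⁻²·A⁻¹
  C. kg·m·s⁻²
  D. [kg·m·s⁻¹] · [s⁻¹] = kg·m·s⁻²
All reduce to kg·m·s⁻² except B., which is kg·s⁻²·A⁻¹.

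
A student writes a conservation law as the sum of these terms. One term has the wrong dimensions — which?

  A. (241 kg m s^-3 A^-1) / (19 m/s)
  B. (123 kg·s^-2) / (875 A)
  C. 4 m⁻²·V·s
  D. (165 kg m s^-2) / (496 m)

Work out the base dimensions of each:
  A. [kg·m·s⁻³·A⁻¹] / [m·s⁻¹] = kg·s⁻²·A⁻¹
  B. [kg·s⁻²] / [A] = kg·s⁻²·A⁻¹
  C. V·s·m⁻² = J·C⁻¹·s·m⁻² = kg·s⁻²·A⁻¹
  D. [kg·m·s⁻²] / [m] = kg·s⁻²
All reduce to kg·s⁻²·A⁻¹ except D., which is kg·s⁻².

D.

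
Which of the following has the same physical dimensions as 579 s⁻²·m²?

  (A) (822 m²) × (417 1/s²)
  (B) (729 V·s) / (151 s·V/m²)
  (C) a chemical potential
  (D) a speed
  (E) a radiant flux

Reference: m²·s⁻².
Each option:
  (A) [m²] · [s⁻²] = m²·s⁻²  ← same
  (B) [kg·m²·s⁻²·A⁻¹] / [kg·s⁻²·A⁻¹] = m²
  (C) [chemical potential] = kg·m²·s⁻²·mol⁻¹
  (D) [speed] = m·s⁻¹
  (E) [radiant flux] = kg·m²·s⁻³
Only (A) matches m²·s⁻².

(A)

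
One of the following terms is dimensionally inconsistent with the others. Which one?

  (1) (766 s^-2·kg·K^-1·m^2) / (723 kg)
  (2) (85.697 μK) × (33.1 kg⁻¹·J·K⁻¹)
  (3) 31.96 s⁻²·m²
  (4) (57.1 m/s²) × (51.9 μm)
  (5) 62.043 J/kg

In SI base units:
  (1) [kg·m²·s⁻²·K⁻¹] / [kg] = m²·s⁻²·K⁻¹
  (2) [K] · [m²·s⁻²·K⁻¹] = m²·s⁻²
  (3) m²·s⁻²
  (4) [m·s⁻²] · [m] = m²·s⁻²
  (5) J·kg⁻¹ = N·m·kg⁻¹ = m²·s⁻²
All reduce to m²·s⁻² except (1), which is m²·s⁻²·K⁻¹.

(1)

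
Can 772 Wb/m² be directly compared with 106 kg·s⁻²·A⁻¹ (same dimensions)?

Yes

Dimensions:
  772 Wb/m²:  Wb·m⁻² = V·s·m⁻² = kg·s⁻²·A⁻¹
  106 kg·s⁻²·A⁻¹:  kg·s⁻²·A⁻¹
Both are kg·s⁻²·A⁻¹, so they have the same dimensions and can be added.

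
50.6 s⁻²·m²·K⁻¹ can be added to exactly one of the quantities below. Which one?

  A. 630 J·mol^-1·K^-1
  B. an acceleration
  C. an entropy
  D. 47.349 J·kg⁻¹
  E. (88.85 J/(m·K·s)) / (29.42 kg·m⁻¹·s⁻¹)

E.

Reference: m²·s⁻²·K⁻¹.
Each option:
  A. J·mol⁻¹·K⁻¹ = N·m·mol⁻¹·K⁻¹ = kg·m²·s⁻²·K⁻¹·mol⁻¹
  B. [acceleration] = m·s⁻²
  C. [entropy] = kg·m²·s⁻²·K⁻¹
  D. J·kg⁻¹ = N·m·kg⁻¹ = m²·s⁻²
  E. [kg·m·s⁻³·K⁻¹] / [kg·m⁻¹·s⁻¹] = m²·s⁻²·K⁻¹  ← same
Only E. matches m²·s⁻²·K⁻¹.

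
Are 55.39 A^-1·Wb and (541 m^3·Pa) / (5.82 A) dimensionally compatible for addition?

Work out the base dimensions of each:
  55.39 A^-1·Wb:  Wb·A⁻¹ = V·s·A⁻¹ = kg·m²·s⁻²·A⁻²
  (541 m^3·Pa) / (5.82 A):  [kg·m²·s⁻²] / [A] = kg·m²·s⁻²·A⁻¹
kg·m²·s⁻²·A⁻² ≠ kg·m²·s⁻²·A⁻¹, so they cannot be added.

No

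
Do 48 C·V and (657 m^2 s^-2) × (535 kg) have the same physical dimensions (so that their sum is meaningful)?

Yes

Expand each in SI base units:
  48 C·V:  C·V = s·A·J·C⁻¹ = kg·m²·s⁻²
  (657 m^2 s^-2) × (535 kg):  [m²·s⁻²] · [kg] = kg·m²·s⁻²
Both are kg·m²·s⁻², so they have the same dimensions and can be added.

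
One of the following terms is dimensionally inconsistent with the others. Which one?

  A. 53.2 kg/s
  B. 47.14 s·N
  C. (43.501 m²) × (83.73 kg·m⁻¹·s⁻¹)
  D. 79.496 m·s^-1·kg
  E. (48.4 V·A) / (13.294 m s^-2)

A.

Dimensions:
  A. kg·s⁻¹
  B. N·s = kg·m·s⁻²·s = kg·m·s⁻¹
  C. [m²] · [kg·m⁻¹·s⁻¹] = kg·m·s⁻¹
  D. kg·m·s⁻¹
  E. [kg·m²·s⁻³] / [m·s⁻²] = kg·m·s⁻¹
All reduce to kg·m·s⁻¹ except A., which is kg·s⁻¹.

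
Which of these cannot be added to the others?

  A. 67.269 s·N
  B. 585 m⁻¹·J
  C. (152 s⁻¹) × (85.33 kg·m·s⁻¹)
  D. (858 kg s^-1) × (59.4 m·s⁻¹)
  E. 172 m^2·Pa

Expand each in SI base units:
  A. N·s = kg·m·s⁻²·s = kg·m·s⁻¹
  B. J·m⁻¹ = N·m·m⁻¹ = kg·m·s⁻²
  C. [s⁻¹] · [kg·m·s⁻¹] = kg·m·s⁻²
  D. [kg·s⁻¹] · [m·s⁻¹] = kg·m·s⁻²
  E. Pa·m² = N·m⁻²·m² = kg·m·s⁻²
All reduce to kg·m·s⁻² except A., which is kg·m·s⁻¹.

A.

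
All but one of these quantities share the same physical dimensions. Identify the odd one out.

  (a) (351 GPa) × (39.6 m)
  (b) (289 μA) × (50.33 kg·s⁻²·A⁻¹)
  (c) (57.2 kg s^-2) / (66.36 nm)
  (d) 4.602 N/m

Dimensions:
  (a) [kg·m⁻¹·s⁻²] · [m] = kg·s⁻²
  (b) [A] · [kg·s⁻²·A⁻¹] = kg·s⁻²
  (c) [kg·s⁻²] / [m] = kg·m⁻¹·s⁻²
  (d) N·m⁻¹ = kg·m·s⁻²·m⁻¹ = kg·s⁻²
All reduce to kg·s⁻² except (c), which is kg·m⁻¹·s⁻².

(c)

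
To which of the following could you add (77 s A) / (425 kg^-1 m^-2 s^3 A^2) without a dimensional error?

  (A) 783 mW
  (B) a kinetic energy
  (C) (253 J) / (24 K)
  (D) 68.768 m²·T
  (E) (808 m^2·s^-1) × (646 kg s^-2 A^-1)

(D)

Reference: [s·A] / [kg⁻¹·m⁻²·s³·A²] = kg·m²·s⁻²·A⁻¹.
Each option:
  (A) W = J·s⁻¹ = kg·m²·s⁻³
  (B) [kinetic energy] = kg·m²·s⁻²
  (C) [kg·m²·s⁻²] / [K] = kg·m²·s⁻²·K⁻¹
  (D) T·m² = Wb·m⁻²·m² = kg·m²·s⁻²·A⁻¹  ← same
  (E) [m²·s⁻¹] · [kg·s⁻²·A⁻¹] = kg·m²·s⁻³·A⁻¹
Only (D) matches kg·m²·s⁻²·A⁻¹.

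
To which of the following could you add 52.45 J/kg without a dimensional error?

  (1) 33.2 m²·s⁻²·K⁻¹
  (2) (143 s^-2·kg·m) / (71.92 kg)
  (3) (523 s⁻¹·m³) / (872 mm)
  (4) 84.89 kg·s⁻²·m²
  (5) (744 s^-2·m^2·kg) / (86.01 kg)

Reference: J·kg⁻¹ = N·m·kg⁻¹ = m²·s⁻².
Each option:
  (1) m²·s⁻²·K⁻¹
  (2) [kg·m·s⁻²] / [kg] = m·s⁻²
  (3) [m³·s⁻¹] / [m] = m²·s⁻¹
  (4) kg·m²·s⁻²
  (5) [kg·m²·s⁻²] / [kg] = m²·s⁻²  ← same
Only (5) matches m²·s⁻².

(5)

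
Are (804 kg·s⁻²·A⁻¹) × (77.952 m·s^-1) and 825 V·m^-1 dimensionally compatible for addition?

Expand each in SI base units:
  (804 kg·s⁻²·A⁻¹) × (77.952 m·s^-1):  [kg·s⁻²·A⁻¹] · [m·s⁻¹] = kg·m·s⁻³·A⁻¹
  825 V·m^-1:  V·m⁻¹ = J·C⁻¹·m⁻¹ = kg·m·s⁻³·A⁻¹
Both are kg·m·s⁻³·A⁻¹, so they have the same dimensions and can be added.

Yes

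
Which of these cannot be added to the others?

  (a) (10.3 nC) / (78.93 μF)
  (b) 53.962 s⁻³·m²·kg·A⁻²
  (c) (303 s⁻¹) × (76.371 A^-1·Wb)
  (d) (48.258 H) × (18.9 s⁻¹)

Dimensions:
  (a) [s·A] / [kg⁻¹·m⁻²·s⁴·A²] = kg·m²·s⁻³·A⁻¹
  (b) kg·m²·s⁻³·A⁻²
  (c) [s⁻¹] · [kg·m²·s⁻²·A⁻²] = kg·m²·s⁻³·A⁻²
  (d) [kg·m²·s⁻²·A⁻²] · [s⁻¹] = kg·m²·s⁻³·A⁻²
All reduce to kg·m²·s⁻³·A⁻² except (a), which is kg·m²·s⁻³·A⁻¹.

(a)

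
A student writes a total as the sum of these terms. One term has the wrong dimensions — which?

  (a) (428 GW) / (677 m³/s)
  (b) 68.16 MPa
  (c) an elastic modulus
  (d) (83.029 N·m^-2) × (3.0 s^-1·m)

Expand each in SI base units:
  (a) [kg·m²·s⁻³] / [m³·s⁻¹] = kg·m⁻¹·s⁻²
  (b) Pa = N·m⁻² = kg·m⁻¹·s⁻²
  (c) [elastic modulus] = kg·m⁻¹·s⁻²
  (d) [kg·m⁻¹·s⁻²] · [m·s⁻¹] = kg·s⁻³
All reduce to kg·m⁻¹·s⁻² except (d), which is kg·s⁻³.

(d)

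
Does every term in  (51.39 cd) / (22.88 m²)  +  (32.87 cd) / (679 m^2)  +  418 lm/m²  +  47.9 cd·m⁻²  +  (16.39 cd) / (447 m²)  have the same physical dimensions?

Yes

Dimensions:
  (51.39 cd) / (22.88 m²):  [cd] / [m²] = m⁻²·cd
  (32.87 cd) / (679 m^2):  [cd] / [m²] = m⁻²·cd
  418 lm/m²:  lm·m⁻² = cd·m⁻² = m⁻²·cd
  47.9 cd·m⁻²:  cd·m⁻² = m⁻²·cd
  (16.39 cd) / (447 m²):  [cd] / [m²] = m⁻²·cd
Every term reduces to m⁻²·cd.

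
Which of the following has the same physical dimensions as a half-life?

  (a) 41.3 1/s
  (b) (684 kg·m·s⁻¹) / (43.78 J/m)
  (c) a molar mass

(b)

Reference: [half-life] = s.
Each option:
  (a) s⁻¹
  (b) [kg·m·s⁻¹] / [kg·m·s⁻²] = s  ← same
  (c) [molar mass] = kg·mol⁻¹
Only (b) matches s.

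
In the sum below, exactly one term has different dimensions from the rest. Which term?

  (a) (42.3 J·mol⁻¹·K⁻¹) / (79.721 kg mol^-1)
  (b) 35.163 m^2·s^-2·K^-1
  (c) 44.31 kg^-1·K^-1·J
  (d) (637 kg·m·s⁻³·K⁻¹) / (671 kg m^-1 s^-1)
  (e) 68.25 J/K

(e)

In SI base units:
  (a) [kg·m²·s⁻²·K⁻¹·mol⁻¹] / [kg·mol⁻¹] = m²·s⁻²·K⁻¹
  (b) m²·s⁻²·K⁻¹
  (c) J·kg⁻¹·K⁻¹ = N·m·kg⁻¹·K⁻¹ = m²·s⁻²·K⁻¹
  (d) [kg·m·s⁻³·K⁻¹] / [kg·m⁻¹·s⁻¹] = m²·s⁻²·K⁻¹
  (e) J·K⁻¹ = N·m·K⁻¹ = kg·m²·s⁻²·K⁻¹
All reduce to m²·s⁻²·K⁻¹ except (e), which is kg·m²·s⁻²·K⁻¹.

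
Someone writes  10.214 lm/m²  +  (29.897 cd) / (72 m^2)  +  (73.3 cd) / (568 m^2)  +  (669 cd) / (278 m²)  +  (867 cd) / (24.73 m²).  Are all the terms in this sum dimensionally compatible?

Yes

Expand each in SI base units:
  10.214 lm/m²:  lm·m⁻² = cd·m⁻² = m⁻²·cd
  (29.897 cd) / (72 m^2):  [cd] / [m²] = m⁻²·cd
  (73.3 cd) / (568 m^2):  [cd] / [m²] = m⁻²·cd
  (669 cd) / (278 m²):  [cd] / [m²] = m⁻²·cd
  (867 cd) / (24.73 m²):  [cd] / [m²] = m⁻²·cd
Every term reduces to m⁻²·cd.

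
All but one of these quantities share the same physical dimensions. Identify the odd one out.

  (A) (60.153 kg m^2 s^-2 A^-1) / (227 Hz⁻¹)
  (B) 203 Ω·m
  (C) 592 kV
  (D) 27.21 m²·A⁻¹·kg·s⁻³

(B)

In SI base units:
  (A) [kg·m²·s⁻²·A⁻¹] / [s] = kg·m²·s⁻³·A⁻¹
  (B) Ω·m = V·A⁻¹·m = kg·m³·s⁻³·A⁻²
  (C) V = J·C⁻¹ = kg·m²·s⁻³·A⁻¹
  (D) kg·m²·s⁻³·A⁻¹
All reduce to kg·m²·s⁻³·A⁻¹ except (B), which is kg·m³·s⁻³·A⁻².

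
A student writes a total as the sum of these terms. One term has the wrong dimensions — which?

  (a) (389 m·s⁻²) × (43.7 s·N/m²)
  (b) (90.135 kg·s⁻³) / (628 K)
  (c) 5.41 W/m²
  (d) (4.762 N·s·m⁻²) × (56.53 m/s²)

(b)

Reduce each to base SI dimensions:
  (a) [m·s⁻²] · [kg·m⁻¹·s⁻¹] = kg·s⁻³
  (b) [kg·s⁻³] / [K] = kg·s⁻³·K⁻¹
  (c) W·m⁻² = J·s⁻¹·m⁻² = kg·s⁻³
  (d) [kg·m⁻¹·s⁻¹] · [m·s⁻²] = kg·s⁻³
All reduce to kg·s⁻³ except (b), which is kg·s⁻³·K⁻¹.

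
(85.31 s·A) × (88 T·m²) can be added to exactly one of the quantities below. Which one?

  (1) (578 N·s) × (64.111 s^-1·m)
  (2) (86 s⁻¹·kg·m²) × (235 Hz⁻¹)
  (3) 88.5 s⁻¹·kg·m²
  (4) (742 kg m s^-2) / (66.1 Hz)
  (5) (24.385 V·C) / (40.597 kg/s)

Reference: [s·A] · [kg·m²·s⁻²·A⁻¹] = kg·m²·s⁻¹.
Each option:
  (1) [kg·m·s⁻¹] · [m·s⁻¹] = kg·m²·s⁻²
  (2) [kg·m²·s⁻¹] · [s] = kg·m²
  (3) kg·m²·s⁻¹  ← same
  (4) [kg·m·s⁻²] / [s⁻¹] = kg·m·s⁻¹
  (5) [kg·m²·s⁻²] / [kg·s⁻¹] = m²·s⁻¹
Only (3) matches kg·m²·s⁻¹.

(3)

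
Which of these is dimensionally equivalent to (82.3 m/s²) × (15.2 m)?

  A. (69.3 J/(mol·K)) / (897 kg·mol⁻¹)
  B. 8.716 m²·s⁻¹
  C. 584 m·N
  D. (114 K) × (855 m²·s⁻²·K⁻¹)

Reference: [m·s⁻²] · [m] = m²·s⁻².
Each option:
  A. [kg·m²·s⁻²·K⁻¹·mol⁻¹] / [kg·mol⁻¹] = m²·s⁻²·K⁻¹
  B. m²·s⁻¹
  C. N·m = kg·m·s⁻²·m = kg·m²·s⁻²
  D. [K] · [m²·s⁻²·K⁻¹] = m²·s⁻²  ← same
Only D. matches m²·s⁻².

D.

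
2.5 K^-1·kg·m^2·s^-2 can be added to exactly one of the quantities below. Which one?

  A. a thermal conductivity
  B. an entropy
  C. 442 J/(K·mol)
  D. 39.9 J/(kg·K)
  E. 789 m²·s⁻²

Reference: kg·m²·s⁻²·K⁻¹.
Each option:
  A. [thermal conductivity] = kg·m·s⁻³·K⁻¹
  B. [entropy] = kg·m²·s⁻²·K⁻¹  ← same
  C. J·mol⁻¹·K⁻¹ = N·m·mol⁻¹·K⁻¹ = kg·m²·s⁻²·K⁻¹·mol⁻¹
  D. J·kg⁻¹·K⁻¹ = N·m·kg⁻¹·K⁻¹ = m²·s⁻²·K⁻¹
  E. m²·s⁻²
Only B. matches kg·m²·s⁻²·K⁻¹.

B.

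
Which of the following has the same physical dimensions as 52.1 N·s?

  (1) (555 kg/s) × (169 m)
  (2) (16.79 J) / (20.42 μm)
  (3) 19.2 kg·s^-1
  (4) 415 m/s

Reference: N·s = kg·m·s⁻²·s = kg·m·s⁻¹.
Each option:
  (1) [kg·s⁻¹] · [m] = kg·m·s⁻¹  ← same
  (2) [kg·m²·s⁻²] / [m] = kg·m·s⁻²
  (3) kg·s⁻¹
  (4) m·s⁻¹
Only (1) matches kg·m·s⁻¹.

(1)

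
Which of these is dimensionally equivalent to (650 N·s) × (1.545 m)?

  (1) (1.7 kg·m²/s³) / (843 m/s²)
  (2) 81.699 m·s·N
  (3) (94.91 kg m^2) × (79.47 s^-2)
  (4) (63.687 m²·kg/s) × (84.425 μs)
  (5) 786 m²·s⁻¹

Reference: [kg·m·s⁻¹] · [m] = kg·m²·s⁻¹.
Each option:
  (1) [kg·m²·s⁻³] / [m·s⁻²] = kg·m·s⁻¹
  (2) N·m·s = kg·m·s⁻²·m·s = kg·m²·s⁻¹  ← same
  (3) [kg·m²] · [s⁻²] = kg·m²·s⁻²
  (4) [kg·m²·s⁻¹] · [s] = kg·m²
  (5) m²·s⁻¹
Only (2) matches kg·m²·s⁻¹.

(2)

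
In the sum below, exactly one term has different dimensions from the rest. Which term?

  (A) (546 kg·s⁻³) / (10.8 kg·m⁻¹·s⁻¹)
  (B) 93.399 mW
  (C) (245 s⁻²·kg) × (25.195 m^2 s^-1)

(A)

Expand each in SI base units:
  (A) [kg·s⁻³] / [kg·m⁻¹·s⁻¹] = m·s⁻²
  (B) W = J·s⁻¹ = kg·m²·s⁻³
  (C) [kg·s⁻²] · [m²·s⁻¹] = kg·m²·s⁻³
All reduce to kg·m²·s⁻³ except (A), which is m·s⁻².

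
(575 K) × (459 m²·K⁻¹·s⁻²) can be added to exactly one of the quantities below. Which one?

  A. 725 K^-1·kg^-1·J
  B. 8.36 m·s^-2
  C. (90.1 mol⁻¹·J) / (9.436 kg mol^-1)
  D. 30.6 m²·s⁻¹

C.

Reference: [K] · [m²·s⁻²·K⁻¹] = m²·s⁻².
Each option:
  A. J·kg⁻¹·K⁻¹ = N·m·kg⁻¹·K⁻¹ = m²·s⁻²·K⁻¹
  B. m·s⁻²
  C. [kg·m²·s⁻²·mol⁻¹] / [kg·mol⁻¹] = m²·s⁻²  ← same
  D. m²·s⁻¹
Only C. matches m²·s⁻².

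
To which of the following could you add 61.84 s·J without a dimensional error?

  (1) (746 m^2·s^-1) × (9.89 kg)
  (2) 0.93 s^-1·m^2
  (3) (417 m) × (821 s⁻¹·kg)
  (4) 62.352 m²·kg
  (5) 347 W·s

(1)

Reference: J·s = N·m·s = kg·m²·s⁻¹.
Each option:
  (1) [m²·s⁻¹] · [kg] = kg·m²·s⁻¹  ← same
  (2) m²·s⁻¹
  (3) [m] · [kg·s⁻¹] = kg·m·s⁻¹
  (4) kg·m²
  (5) W·s = J·s⁻¹·s = kg·m²·s⁻²
Only (1) matches kg·m²·s⁻¹.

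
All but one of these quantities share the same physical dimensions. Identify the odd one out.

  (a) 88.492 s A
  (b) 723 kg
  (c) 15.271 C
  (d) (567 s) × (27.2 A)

(b)

In SI base units:
  (a) s·A
  (b) kg
  (c) C = s·A
  (d) [s] · [A] = s·A
All reduce to s·A except (b), which is kg.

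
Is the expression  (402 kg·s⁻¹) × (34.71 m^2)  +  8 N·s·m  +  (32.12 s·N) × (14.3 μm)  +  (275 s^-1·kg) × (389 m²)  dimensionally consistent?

In SI base units:
  (402 kg·s⁻¹) × (34.71 m^2):  [kg·s⁻¹] · [m²] = kg·m²·s⁻¹
  8 N·s·m:  N·m·s = kg·m·s⁻²·m·s = kg·m²·s⁻¹
  (32.12 s·N) × (14.3 μm):  [kg·m·s⁻¹] · [m] = kg·m²·s⁻¹
  (275 s^-1·kg) × (389 m²):  [kg·s⁻¹] · [m²] = kg·m²·s⁻¹
Every term reduces to kg·m²·s⁻¹.

Yes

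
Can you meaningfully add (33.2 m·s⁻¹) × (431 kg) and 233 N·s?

Dimensions:
  (33.2 m·s⁻¹) × (431 kg):  [m·s⁻¹] · [kg] = kg·m·s⁻¹
  233 N·s:  N·s = kg·m·s⁻²·s = kg·m·s⁻¹
Both are kg·m·s⁻¹, so they have the same dimensions and can be added.

Yes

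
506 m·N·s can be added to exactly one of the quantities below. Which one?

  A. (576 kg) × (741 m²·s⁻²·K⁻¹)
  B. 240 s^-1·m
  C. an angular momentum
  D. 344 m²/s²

Reference: N·m·s = kg·m·s⁻²·m·s = kg·m²·s⁻¹.
Each option:
  A. [kg] · [m²·s⁻²·K⁻¹] = kg·m²·s⁻²·K⁻¹
  B. m·s⁻¹
  C. [angular momentum] = kg·m²·s⁻¹  ← same
  D. m²·s⁻²
Only C. matches kg·m²·s⁻¹.

C.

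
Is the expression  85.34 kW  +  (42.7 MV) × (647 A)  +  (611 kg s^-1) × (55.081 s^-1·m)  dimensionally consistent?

Dimensions:
  85.34 kW:  W = J·s⁻¹ = kg·m²·s⁻³
  (42.7 MV) × (647 A):  [kg·m²·s⁻³·A⁻¹] · [A] = kg·m²·s⁻³
  (611 kg s^-1) × (55.081 s^-1·m):  [kg·s⁻¹] · [m·s⁻¹] = kg·m·s⁻²
The terms do not share a single dimension (kg·m²·s⁻³ vs kg·m·s⁻²).

No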